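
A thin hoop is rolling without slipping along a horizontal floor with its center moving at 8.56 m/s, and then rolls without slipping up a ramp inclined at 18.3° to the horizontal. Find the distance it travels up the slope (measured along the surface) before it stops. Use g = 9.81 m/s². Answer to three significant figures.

d ≈ 23.8 m

The moment of inertia is MR², giving k ≡ I/(MR²) = 1.
Since it rolls without slipping, ω = v/R and KE = ½Mv² + ½Iω² = ½(1+k)Mv² = Mv².
Setting this equal to Mgh gives the vertical rise h = (1+k)v₀²/(2g) = 2×8.56²/(2×9.81) = 7.469 m.
The distance along the slope is d = h/sinθ = 7.469/sin18.3° ≈ 23.8 m.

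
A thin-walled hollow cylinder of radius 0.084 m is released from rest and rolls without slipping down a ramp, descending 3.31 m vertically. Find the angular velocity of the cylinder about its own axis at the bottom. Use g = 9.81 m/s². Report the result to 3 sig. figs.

ω ≈ 67.8 rad/s

For this body I = MR², i.e. k = I/(MR²) = 1.
The rolling condition ω = v/R makes the rotational term ½I(v/R)² = ½kMv², so KE_total = ½(1+k)Mv² = Mv².
Energy conservation Mgh = ½(1+k)Mv² gives v = √(2gh/(1+k)) = √(2 × 9.81 × 3.31 / 2) = 5.698 m/s.
The angular speed follows from ω = v/R = 5.698/0.084 ≈ 67.8 rad/s.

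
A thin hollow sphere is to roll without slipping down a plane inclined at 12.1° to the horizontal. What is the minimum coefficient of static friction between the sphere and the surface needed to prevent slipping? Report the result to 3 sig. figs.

μ_min ≈ 0.0858

The moment of inertia is (2/3)MR², giving k ≡ I/(MR²) = 2/3.
Newton's second law down the slope: Mg sinθ − f = Ma. The torque equation fR = Iα (with α = a/R) gives f = kMa.
These give a = g sinθ/(1+k) and the required friction f = kMg sinθ/(1+k).
With N = Mg cosθ, the no-slip condition f ≤ μN gives μ_min = f/N = k tanθ/(1+k).
μ_min = (2/3) × tan12.1° / 1.667 ≈ 0.0858.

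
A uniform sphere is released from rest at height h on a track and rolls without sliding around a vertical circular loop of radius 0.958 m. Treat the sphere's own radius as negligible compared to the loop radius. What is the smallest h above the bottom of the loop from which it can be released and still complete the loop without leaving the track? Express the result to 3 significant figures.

h_min ≈ 2.59 m

With I = (2/5)MR², the ratio k = I/(MR²) is 0.4.
At the top, contact is just lost when gravity alone supplies the centripetal force: Mg = Mv_top²/r, i.e. v_top² = gr.
With ω = v/R, the kinetic energy at speed v is ½(1+k)Mv² = (7/10)Mv².
Energy conservation from release (height h) to the top (height 2r): Mgh = Mg(2r) + (7/10)M·gr.
Thus h_min = 2r + (1+k)r/2 = r(2 + 1.4/2) = 0.958 × 2.7 ≈ 2.59 m.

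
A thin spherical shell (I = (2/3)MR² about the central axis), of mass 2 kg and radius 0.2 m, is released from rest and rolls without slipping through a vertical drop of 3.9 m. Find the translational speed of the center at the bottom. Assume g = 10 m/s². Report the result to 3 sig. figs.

With I = (2/3)MR², the ratio k = I/(MR²) is 2/3.
The rolling condition ω = v/R makes the rotational term ½I(v/R)² = ½kMv², so KE_total = ½(1+k)Mv² = (5/6)Mv².
Setting Mgh = (5/6)Mv² gives v = √(2gh/(1+k)) = √(2·10·3.9/1.667) ≈ 6.84 m/s.

v ≈ 6.84 m/s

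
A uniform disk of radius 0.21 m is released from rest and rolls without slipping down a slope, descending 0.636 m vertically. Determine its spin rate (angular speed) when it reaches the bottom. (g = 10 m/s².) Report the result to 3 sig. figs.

For this body I = (1/2)MR², i.e. k = I/(MR²) = 0.5.
Rolling without slipping gives ω = v/R, so the total kinetic energy is ½Mv² + ½Iω² = ½(1+k)Mv² = (3/4)Mv².
Energy conservation Mgh = ½(1+k)Mv² gives v = √(2gh/(1+k)) = √(2 × 10 × 0.636 / 1.5) = 2.912 m/s.
Then ω = v/R = 2.912 / 0.21 ≈ 13.9 rad/s.

ω ≈ 13.9 rad/s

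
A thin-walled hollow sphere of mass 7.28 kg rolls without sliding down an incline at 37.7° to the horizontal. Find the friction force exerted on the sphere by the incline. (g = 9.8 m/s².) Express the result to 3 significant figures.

f ≈ 17.5 N

Here I = (2/3)MR², so the shape factor k = I/(MR²) = 2/3.
Newton's second law down the slope: Mg sinθ − f = Ma. The torque equation fR = Iα (with α = a/R) gives f = kMa.
Combining, a = g sinθ/(1+k) and f = kMa = kMg sinθ/(1+k).
f = (2/3) × 7.28 × 9.8 × sin37.7° / 1.667 ≈ 17.5 N.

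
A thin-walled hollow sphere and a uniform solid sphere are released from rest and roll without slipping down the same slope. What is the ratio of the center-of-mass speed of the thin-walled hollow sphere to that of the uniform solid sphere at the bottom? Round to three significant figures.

Each satisfies Mgh = ½(1+k)Mv² with k = I/(MR²), so v ∝ 1/√(1+k).
For the thin-walled hollow sphere k = 2/3; for the uniform solid sphere k = 0.4.
v₁/v₂ = √((1+k₂)/(1+k₁)) = √(1.4/1.667) ≈ 0.917.

v_ratio ≈ 0.917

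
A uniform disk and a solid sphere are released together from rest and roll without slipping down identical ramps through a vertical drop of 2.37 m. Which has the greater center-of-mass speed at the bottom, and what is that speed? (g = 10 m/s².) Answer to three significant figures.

the solid sphere, at v ≈ 5.82 m/s

For rolling without slipping, Mgh = ½(1+k)Mv² where k = I/(MR²), so v = √(2gh/(1+k)).
Uniform disk: k = 0.5, giving v = √(2×10×2.37/1.5) = 5.621 m/s.
Solid sphere: k = 0.4, giving v = √(2×10×2.37/1.4) = 5.819 m/s.
The smaller k wins: the solid sphere, at ≈ 5.82 m/s.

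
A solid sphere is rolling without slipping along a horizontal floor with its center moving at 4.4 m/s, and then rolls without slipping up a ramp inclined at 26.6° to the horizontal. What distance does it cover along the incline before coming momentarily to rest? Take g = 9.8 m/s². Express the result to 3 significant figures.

With I = (2/5)MR², the ratio k = I/(MR²) is 0.4.
Pure rolling means v = ωR; then KE = ½Mv² + ½I(v/R)² = ½(1+k)Mv² = (7/10)Mv².
Setting this equal to Mgh gives the vertical rise h = (1+k)v₀²/(2g) = 1.4×4.4²/(2×9.8) = 1.383 m.
Along the incline, d = h/sinθ = 1.383/sin26.6° ≈ 3.09 m.

d ≈ 3.09 m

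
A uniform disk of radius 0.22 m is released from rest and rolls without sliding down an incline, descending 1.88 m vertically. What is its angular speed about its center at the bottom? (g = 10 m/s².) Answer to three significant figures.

ω ≈ 22.8 rad/s

For this body I = (1/2)MR², i.e. k = I/(MR²) = 0.5.
Rolling without slipping gives ω = v/R, so the total kinetic energy is ½Mv² + ½Iω² = ½(1+k)Mv² = (3/4)Mv².
Energy conservation Mgh = ½(1+k)Mv² gives v = √(2gh/(1+k)) = √(2 × 10 × 1.88 / 1.5) = 5.007 m/s.
Then ω = v/R = 5.007 / 0.22 ≈ 22.8 rad/s.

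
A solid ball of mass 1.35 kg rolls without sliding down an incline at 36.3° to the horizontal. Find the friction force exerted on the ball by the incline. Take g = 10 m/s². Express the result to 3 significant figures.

f ≈ 2.28 N

The moment of inertia is (2/5)MR², giving k ≡ I/(MR²) = 0.4.
Along the incline Mg sinθ − f = Ma, and torque about the center fR = Iα = kMR²(a/R) gives f = kMa.
Combining, a = g sinθ/(1+k) and f = kMa = kMg sinθ/(1+k).
f = 0.4 × 1.35 × 10 × sin36.3° / 1.4 ≈ 2.28 N.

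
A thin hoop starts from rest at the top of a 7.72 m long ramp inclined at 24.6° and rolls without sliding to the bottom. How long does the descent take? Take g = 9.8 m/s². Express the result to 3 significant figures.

t ≈ 2.75 s

Here I = MR², so the shape factor k = I/(MR²) = 1.
Along the incline Mg sinθ − f = Ma, and torque about the center fR = Iα = kMR²(a/R) gives f = kMa.
Hence a = g sinθ/(1+k) = 9.8×sin24.6°/2 = 2.04 m/s².
Starting from rest, L = ½at², so t = √(2L/a) = √(2×7.72/2.04) ≈ 2.75 s.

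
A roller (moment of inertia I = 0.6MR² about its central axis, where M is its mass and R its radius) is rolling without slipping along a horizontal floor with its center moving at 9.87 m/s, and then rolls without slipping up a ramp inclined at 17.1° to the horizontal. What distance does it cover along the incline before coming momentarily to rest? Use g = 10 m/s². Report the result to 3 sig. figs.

For this body I = 0.6MR², i.e. k = I/(MR²) = 0.6.
Pure rolling means v = ωR; then KE = ½Mv² + ½I(v/R)² = ½(1+k)Mv² = (4/5)Mv².
Setting this equal to Mgh gives the vertical rise h = (1+k)v₀²/(2g) = 1.6×9.87²/(2×10) = 7.793 m.
The distance along the slope is d = h/sinθ = 7.793/sin17.1° ≈ 26.5 m.

d ≈ 26.5 m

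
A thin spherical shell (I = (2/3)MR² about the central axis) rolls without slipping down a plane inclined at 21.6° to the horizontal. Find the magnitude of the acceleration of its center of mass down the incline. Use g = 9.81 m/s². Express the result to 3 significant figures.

a ≈ 2.17 m/s²

Here I = (2/3)MR², so the shape factor k = I/(MR²) = 2/3.
Translational: Mg sinθ − f = Ma. Rotational about the CM: fR = Iα = kMRa, so f = kMa.
Eliminating f: Mg sinθ = (1+k)Ma, so a = g sinθ/(1+k) = 9.81 × sin21.6° / 1.667 ≈ 2.17 m/s².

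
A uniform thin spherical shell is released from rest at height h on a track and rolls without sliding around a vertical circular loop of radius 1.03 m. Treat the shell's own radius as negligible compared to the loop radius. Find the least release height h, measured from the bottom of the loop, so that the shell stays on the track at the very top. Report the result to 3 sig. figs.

h_min ≈ 2.92 m

For this body I = (2/3)MR², i.e. k = I/(MR²) = 2/3.
At the top of the loop, the minimum-contact condition is Mg = Mv_top²/r, so v_top² = gr.
With ω = v/R, the kinetic energy at speed v is ½(1+k)Mv² = (5/6)Mv².
Energy conservation from release (height h) to the top (height 2r): Mgh = Mg(2r) + (5/6)M·gr.
Thus h_min = 2r + (1+k)r/2 = r(2 + 1.667/2) = 1.03 × 2.833 ≈ 2.92 m.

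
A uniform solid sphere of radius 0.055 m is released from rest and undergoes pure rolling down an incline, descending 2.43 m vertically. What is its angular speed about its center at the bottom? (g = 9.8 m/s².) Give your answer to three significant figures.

ω ≈ 106 rad/s

With I = (2/5)MR², the ratio k = I/(MR²) is 0.4.
Rolling without slipping gives ω = v/R, so the total kinetic energy is ½Mv² + ½Iω² = ½(1+k)Mv² = (7/10)Mv².
Energy conservation Mgh = ½(1+k)Mv² gives v = √(2gh/(1+k)) = √(2 × 9.8 × 2.43 / 1.4) = 5.833 m/s.
The angular speed follows from ω = v/R = 5.833/0.055 ≈ 106 rad/s.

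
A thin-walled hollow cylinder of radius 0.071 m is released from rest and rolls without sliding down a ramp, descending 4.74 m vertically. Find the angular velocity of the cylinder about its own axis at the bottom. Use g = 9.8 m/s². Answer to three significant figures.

ω ≈ 96.0 rad/s

With I = MR², the ratio k = I/(MR²) is 1.
Pure rolling means v = ωR; then KE = ½Mv² + ½I(v/R)² = ½(1+k)Mv² = Mv².
Energy conservation Mgh = ½(1+k)Mv² gives v = √(2gh/(1+k)) = √(2 × 9.8 × 4.74 / 2) = 6.816 m/s.
Then ω = v/R = 6.816 / 0.071 ≈ 96.0 rad/s.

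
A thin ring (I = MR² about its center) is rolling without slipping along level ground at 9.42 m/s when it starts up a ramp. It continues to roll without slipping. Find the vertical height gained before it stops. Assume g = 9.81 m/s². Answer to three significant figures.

Here I = MR², so the shape factor k = I/(MR²) = 1.
Pure rolling means v = ωR; then KE = ½Mv² + ½I(v/R)² = ½(1+k)Mv² = Mv².
At the top the kinetic energy is zero, so Mv₀² = Mgh.
Thus h = (1+k)v₀²/(2g) = 2 × 9.42² / (2 × 9.81) ≈ 9.05 m.

h ≈ 9.05 m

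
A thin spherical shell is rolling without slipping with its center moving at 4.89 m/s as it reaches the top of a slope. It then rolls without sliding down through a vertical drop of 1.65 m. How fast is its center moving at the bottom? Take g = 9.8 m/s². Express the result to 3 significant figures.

v ≈ 6.58 m/s

Here I = (2/3)MR², so the shape factor k = I/(MR²) = 2/3.
Rolling without slipping gives ω = v/R, so the total kinetic energy is ½Mv² + ½Iω² = ½(1+k)Mv² = (5/6)Mv².
Energy conservation: (5/6)Mv₀² + Mgh = (5/6)Mv², so v² = v₀² + 2gh/(1+k).
v = √(4.89² + 2×9.8×1.65/1.667) = √43.32 ≈ 6.58 m/s.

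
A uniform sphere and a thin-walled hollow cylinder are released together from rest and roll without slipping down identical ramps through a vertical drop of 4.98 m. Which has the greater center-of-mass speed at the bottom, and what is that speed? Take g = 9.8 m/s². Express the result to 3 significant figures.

the uniform sphere, at v ≈ 8.35 m/s

For rolling without slipping, Mgh = ½(1+k)Mv² where k = I/(MR²), so v = √(2gh/(1+k)).
Uniform sphere: k = 0.4, giving v = √(2×9.8×4.98/1.4) = 8.35 m/s.
Thin-walled hollow cylinder: k = 1, giving v = √(2×9.8×4.98/2) = 6.986 m/s.
The smaller k wins: the uniform sphere, at ≈ 8.35 m/s.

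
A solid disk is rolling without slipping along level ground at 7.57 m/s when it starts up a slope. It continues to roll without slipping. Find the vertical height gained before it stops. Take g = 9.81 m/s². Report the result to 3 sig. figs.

h ≈ 4.38 m

Here I = (1/2)MR², so the shape factor k = I/(MR²) = 0.5.
The rolling condition ω = v/R makes the rotational term ½I(v/R)² = ½kMv², so KE_total = ½(1+k)Mv² = (3/4)Mv².
All of this converts to potential energy at the highest point: (3/4)Mv₀² = Mgh.
Thus h = (1+k)v₀²/(2g) = 1.5 × 7.57² / (2 × 9.81) ≈ 4.38 m.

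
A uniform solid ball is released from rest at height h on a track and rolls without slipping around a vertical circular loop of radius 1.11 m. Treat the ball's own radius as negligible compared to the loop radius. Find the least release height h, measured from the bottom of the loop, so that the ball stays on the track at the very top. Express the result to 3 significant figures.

For this body I = (2/5)MR², i.e. k = I/(MR²) = 0.4.
At the top of the loop, the minimum-contact condition is Mg = Mv_top²/r, so v_top² = gr.
With ω = v/R, the kinetic energy at speed v is ½(1+k)Mv² = (7/10)Mv².
Energy conservation from release (height h) to the top (height 2r): Mgh = Mg(2r) + (7/10)M·gr.
Thus h_min = 2r + (1+k)r/2 = r(2 + 1.4/2) = 1.11 × 2.7 ≈ 3.00 m.

h_min ≈ 3.00 m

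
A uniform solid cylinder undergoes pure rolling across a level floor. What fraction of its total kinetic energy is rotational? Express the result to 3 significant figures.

fraction ≈ 0.333

With I = (1/2)MR², the ratio k = I/(MR²) is 0.5.
Since ω = v/R, the translational part is ½Mv² and the rotational part is ½I(v/R)² = ½kMv²; the total is ½(1+k)Mv².
The rotational fraction is therefore k/(1+k) = 0.5/1.5 ≈ 0.333.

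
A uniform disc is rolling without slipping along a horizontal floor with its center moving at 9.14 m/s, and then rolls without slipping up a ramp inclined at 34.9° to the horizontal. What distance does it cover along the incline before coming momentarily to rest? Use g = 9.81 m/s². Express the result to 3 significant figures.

d ≈ 11.2 m

Here I = (1/2)MR², so the shape factor k = I/(MR²) = 0.5.
Rolling without slipping gives ω = v/R, so the total kinetic energy is ½Mv² + ½Iω² = ½(1+k)Mv² = (3/4)Mv².
Setting this equal to Mgh gives the vertical rise h = (1+k)v₀²/(2g) = 1.5×9.14²/(2×9.81) = 6.387 m.
The distance along the slope is d = h/sinθ = 6.387/sin34.9° ≈ 11.2 m.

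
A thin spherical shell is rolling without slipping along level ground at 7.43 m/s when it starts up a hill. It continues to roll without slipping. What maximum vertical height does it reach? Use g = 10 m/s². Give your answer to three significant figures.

h ≈ 4.60 m

For this body I = (2/3)MR², i.e. k = I/(MR²) = 2/3.
Since it rolls without slipping, ω = v/R and KE = ½Mv² + ½Iω² = ½(1+k)Mv² = (5/6)Mv².
All of this converts to potential energy at the highest point: (5/6)Mv₀² = Mgh.
Thus h = (1+k)v₀²/(2g) = 1.667 × 7.43² / (2 × 10) ≈ 4.60 m.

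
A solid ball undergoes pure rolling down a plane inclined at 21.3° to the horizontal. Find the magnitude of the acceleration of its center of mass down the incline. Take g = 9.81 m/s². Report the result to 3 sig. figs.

a ≈ 2.55 m/s²

Here I = (2/5)MR², so the shape factor k = I/(MR²) = 0.4.
Newton's second law down the slope: Mg sinθ − f = Ma. The torque equation fR = Iα (with α = a/R) gives f = kMa.
Eliminating f: Mg sinθ = (1+k)Ma, so a = g sinθ/(1+k) = 9.81 × sin21.3° / 1.4 ≈ 2.55 m/s².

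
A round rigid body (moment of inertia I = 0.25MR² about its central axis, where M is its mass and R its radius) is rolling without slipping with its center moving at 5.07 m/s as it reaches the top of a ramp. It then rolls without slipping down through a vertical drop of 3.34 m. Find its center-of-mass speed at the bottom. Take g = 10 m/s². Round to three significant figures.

v ≈ 8.90 m/s

The moment of inertia is 0.25MR², giving k ≡ I/(MR²) = 0.25.
Since it rolls without slipping, ω = v/R and KE = ½Mv² + ½Iω² = ½(1+k)Mv² = (5/8)Mv².
Conserving energy between top and bottom: (5/8)Mv² = (5/8)Mv₀² + Mgh, hence v² = v₀² + 2gh/(1+k).
v = √(5.07² + 2×10×3.34/1.25) = √79.14 ≈ 8.90 m/s.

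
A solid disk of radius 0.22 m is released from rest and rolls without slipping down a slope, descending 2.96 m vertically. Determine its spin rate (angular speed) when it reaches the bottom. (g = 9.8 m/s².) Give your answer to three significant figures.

Here I = (1/2)MR², so the shape factor k = I/(MR²) = 0.5.
Pure rolling means v = ωR; then KE = ½Mv² + ½I(v/R)² = ½(1+k)Mv² = (3/4)Mv².
Energy conservation Mgh = ½(1+k)Mv² gives v = √(2gh/(1+k)) = √(2 × 9.8 × 2.96 / 1.5) = 6.219 m/s.
Then ω = v/R = 6.219 / 0.22 ≈ 28.3 rad/s.

ω ≈ 28.3 rad/s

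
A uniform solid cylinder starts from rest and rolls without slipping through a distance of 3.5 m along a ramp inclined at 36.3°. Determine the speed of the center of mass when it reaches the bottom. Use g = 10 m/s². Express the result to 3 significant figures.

Here I = (1/2)MR², so the shape factor k = I/(MR²) = 0.5.
Pure rolling means v = ωR; then KE = ½Mv² + ½I(v/R)² = ½(1+k)Mv² = (3/4)Mv².
The vertical drop is h = L sinθ = 3.5 × sin36.3° = 2.072 m.
Setting Mgh = (3/4)Mv² gives v = √(2gh/(1+k)) = √(2·10·2.072/1.5) ≈ 5.26 m/s.

v ≈ 5.26 m/s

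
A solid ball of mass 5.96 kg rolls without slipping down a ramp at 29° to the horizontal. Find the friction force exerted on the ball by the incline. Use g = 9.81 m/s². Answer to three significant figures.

With I = (2/5)MR², the ratio k = I/(MR²) is 0.4.
Along the incline Mg sinθ − f = Ma, and torque about the center fR = Iα = kMR²(a/R) gives f = kMa.
Combining, a = g sinθ/(1+k) and f = kMa = kMg sinθ/(1+k).
f = 0.4 × 5.96 × 9.81 × sin29° / 1.4 ≈ 8.10 N.

f ≈ 8.10 N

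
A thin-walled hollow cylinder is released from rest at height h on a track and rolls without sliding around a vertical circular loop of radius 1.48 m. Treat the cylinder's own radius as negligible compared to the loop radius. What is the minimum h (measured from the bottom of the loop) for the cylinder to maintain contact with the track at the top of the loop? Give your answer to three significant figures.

h_min ≈ 4.44 m

For this body I = MR², i.e. k = I/(MR²) = 1.
At the top of the loop, the minimum-contact condition is Mg = Mv_top²/r, so v_top² = gr.
With ω = v/R, the kinetic energy at speed v is ½(1+k)Mv² = Mv².
Energy conservation from release (height h) to the top (height 2r): Mgh = Mg(2r) + M·gr.
Thus h_min = 2r + (1+k)r/2 = r(2 + 2/2) = 1.48 × 3 ≈ 4.44 m.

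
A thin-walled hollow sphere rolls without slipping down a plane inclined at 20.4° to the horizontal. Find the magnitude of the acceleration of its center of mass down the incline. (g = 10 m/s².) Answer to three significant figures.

a ≈ 2.09 m/s²

With I = (2/3)MR², the ratio k = I/(MR²) is 2/3.
Translational: Mg sinθ − f = Ma. Rotational about the CM: fR = Iα = kMRa, so f = kMa.
Eliminating f: Mg sinθ = (1+k)Ma, so a = g sinθ/(1+k) = 10 × sin20.4° / 1.667 ≈ 2.09 m/s².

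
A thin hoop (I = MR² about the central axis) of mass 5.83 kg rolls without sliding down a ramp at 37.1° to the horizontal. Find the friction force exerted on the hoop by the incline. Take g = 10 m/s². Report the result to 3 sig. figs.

Here I = MR², so the shape factor k = I/(MR²) = 1.
Newton's second law down the slope: Mg sinθ − f = Ma. The torque equation fR = Iα (with α = a/R) gives f = kMa.
Combining, a = g sinθ/(1+k) and f = kMa = kMg sinθ/(1+k).
f = 1 × 5.83 × 10 × sin37.1° / 2 ≈ 17.6 N.

f ≈ 17.6 N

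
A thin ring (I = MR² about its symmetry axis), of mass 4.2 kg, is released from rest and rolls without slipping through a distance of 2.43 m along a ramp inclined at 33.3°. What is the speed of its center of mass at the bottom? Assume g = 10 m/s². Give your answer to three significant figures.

v ≈ 3.65 m/s

With I = MR², the ratio k = I/(MR²) is 1.
Pure rolling means v = ωR; then KE = ½Mv² + ½I(v/R)² = ½(1+k)Mv² = Mv².
The vertical drop is h = L sinθ = 2.43 × sin33.3° = 1.334 m.
Setting Mgh = Mv² gives v = √(2gh/(1+k)) = √(2·10·1.334/2) ≈ 3.65 m/s.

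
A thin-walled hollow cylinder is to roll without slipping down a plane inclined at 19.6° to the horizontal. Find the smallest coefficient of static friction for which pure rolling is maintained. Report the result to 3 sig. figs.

The moment of inertia is MR², giving k ≡ I/(MR²) = 1.
Translational: Mg sinθ − f = Ma. Rotational about the CM: fR = Iα = kMRa, so f = kMa.
These give a = g sinθ/(1+k) and the required friction f = kMg sinθ/(1+k).
The normal force is N = Mg cosθ, so μ_min = f/N = k tanθ/(1+k).
μ_min = 1 × tan19.6° / 2 ≈ 0.178.

μ_min ≈ 0.178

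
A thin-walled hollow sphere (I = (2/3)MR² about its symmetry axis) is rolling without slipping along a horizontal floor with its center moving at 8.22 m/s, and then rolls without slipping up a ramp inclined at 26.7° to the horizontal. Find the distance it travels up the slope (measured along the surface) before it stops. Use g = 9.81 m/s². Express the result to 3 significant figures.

d ≈ 12.8 m

Here I = (2/3)MR², so the shape factor k = I/(MR²) = 2/3.
Since it rolls without slipping, ω = v/R and KE = ½Mv² + ½Iω² = ½(1+k)Mv² = (5/6)Mv².
Setting this equal to Mgh gives the vertical rise h = (1+k)v₀²/(2g) = 1.667×8.22²/(2×9.81) = 5.74 m.
The distance along the slope is d = h/sinθ = 5.74/sin26.7° ≈ 12.8 m.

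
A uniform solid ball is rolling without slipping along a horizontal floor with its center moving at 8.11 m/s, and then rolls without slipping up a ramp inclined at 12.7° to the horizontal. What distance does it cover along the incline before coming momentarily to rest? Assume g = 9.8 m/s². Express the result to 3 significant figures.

d ≈ 21.4 m

For this body I = (2/5)MR², i.e. k = I/(MR²) = 0.4.
Rolling without slipping gives ω = v/R, so the total kinetic energy is ½Mv² + ½Iω² = ½(1+k)Mv² = (7/10)Mv².
Setting this equal to Mgh gives the vertical rise h = (1+k)v₀²/(2g) = 1.4×8.11²/(2×9.8) = 4.698 m.
The distance along the slope is d = h/sinθ = 4.698/sin12.7° ≈ 21.4 m.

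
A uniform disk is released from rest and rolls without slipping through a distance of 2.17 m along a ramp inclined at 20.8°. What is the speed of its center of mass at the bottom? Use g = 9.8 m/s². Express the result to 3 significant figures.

v ≈ 3.17 m/s

Here I = (1/2)MR², so the shape factor k = I/(MR²) = 0.5.
The rolling condition ω = v/R makes the rotational term ½I(v/R)² = ½kMv², so KE_total = ½(1+k)Mv² = (3/4)Mv².
The vertical drop is h = L sinθ = 2.17 × sin20.8° = 0.7706 m.
Setting Mgh = (3/4)Mv² gives v = √(2gh/(1+k)) = √(2·9.8·0.7706/1.5) ≈ 3.17 m/s.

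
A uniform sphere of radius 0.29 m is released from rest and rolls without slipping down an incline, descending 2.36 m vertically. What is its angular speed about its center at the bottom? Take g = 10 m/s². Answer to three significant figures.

ω ≈ 20.0 rad/s

With I = (2/5)MR², the ratio k = I/(MR²) is 0.4.
The rolling condition ω = v/R makes the rotational term ½I(v/R)² = ½kMv², so KE_total = ½(1+k)Mv² = (7/10)Mv².
Energy conservation Mgh = ½(1+k)Mv² gives v = √(2gh/(1+k)) = √(2 × 10 × 2.36 / 1.4) = 5.806 m/s.
Then ω = v/R = 5.806 / 0.29 ≈ 20.0 rad/s.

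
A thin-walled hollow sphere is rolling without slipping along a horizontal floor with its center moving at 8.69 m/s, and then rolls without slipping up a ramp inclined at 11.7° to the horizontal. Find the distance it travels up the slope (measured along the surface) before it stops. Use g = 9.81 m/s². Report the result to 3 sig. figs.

For this body I = (2/3)MR², i.e. k = I/(MR²) = 2/3.
Since it rolls without slipping, ω = v/R and KE = ½Mv² + ½Iω² = ½(1+k)Mv² = (5/6)Mv².
Setting this equal to Mgh gives the vertical rise h = (1+k)v₀²/(2g) = 1.667×8.69²/(2×9.81) = 6.415 m.
The distance along the slope is d = h/sinθ = 6.415/sin11.7° ≈ 31.6 m.

d ≈ 31.6 m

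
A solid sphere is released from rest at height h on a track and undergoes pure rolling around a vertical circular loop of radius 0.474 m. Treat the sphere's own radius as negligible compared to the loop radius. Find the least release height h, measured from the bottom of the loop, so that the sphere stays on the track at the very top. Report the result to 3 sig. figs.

The moment of inertia is (2/5)MR², giving k ≡ I/(MR²) = 0.4.
At the top of the loop, the minimum-contact condition is Mg = Mv_top²/r, so v_top² = gr.
With ω = v/R, the kinetic energy at speed v is ½(1+k)Mv² = (7/10)Mv².
Energy conservation from release (height h) to the top (height 2r): Mgh = Mg(2r) + (7/10)M·gr.
Thus h_min = 2r + (1+k)r/2 = r(2 + 1.4/2) = 0.474 × 2.7 ≈ 1.28 m.

h_min ≈ 1.28 m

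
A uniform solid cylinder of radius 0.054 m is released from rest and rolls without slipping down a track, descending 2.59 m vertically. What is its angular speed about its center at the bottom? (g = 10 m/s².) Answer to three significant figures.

Here I = (1/2)MR², so the shape factor k = I/(MR²) = 0.5.
The rolling condition ω = v/R makes the rotational term ½I(v/R)² = ½kMv², so KE_total = ½(1+k)Mv² = (3/4)Mv².
Energy conservation Mgh = ½(1+k)Mv² gives v = √(2gh/(1+k)) = √(2 × 10 × 2.59 / 1.5) = 5.877 m/s.
The angular speed follows from ω = v/R = 5.877/0.054 ≈ 109 rad/s.

ω ≈ 109 rad/s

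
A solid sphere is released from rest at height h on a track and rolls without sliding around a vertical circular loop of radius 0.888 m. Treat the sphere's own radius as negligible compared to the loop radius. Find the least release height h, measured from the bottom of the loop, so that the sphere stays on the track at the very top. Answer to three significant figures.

Here I = (2/5)MR², so the shape factor k = I/(MR²) = 0.4.
At the top of the loop, the minimum-contact condition is Mg = Mv_top²/r, so v_top² = gr.
With ω = v/R, the kinetic energy at speed v is ½(1+k)Mv² = (7/10)Mv².
Energy conservation from release (height h) to the top (height 2r): Mgh = Mg(2r) + (7/10)M·gr.
Thus h_min = 2r + (1+k)r/2 = r(2 + 1.4/2) = 0.888 × 2.7 ≈ 2.40 m.

h_min ≈ 2.40 m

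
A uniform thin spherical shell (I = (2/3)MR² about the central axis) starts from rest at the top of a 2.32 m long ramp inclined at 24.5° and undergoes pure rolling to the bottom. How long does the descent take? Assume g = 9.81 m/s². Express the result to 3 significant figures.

With I = (2/3)MR², the ratio k = I/(MR²) is 2/3.
Translational: Mg sinθ − f = Ma. Rotational about the CM: fR = Iα = kMRa, so f = kMa.
Hence a = g sinθ/(1+k) = 9.81×sin24.5°/1.667 = 2.441 m/s².
Starting from rest, L = ½at², so t = √(2L/a) = √(2×2.32/2.441) ≈ 1.38 s.

t ≈ 1.38 s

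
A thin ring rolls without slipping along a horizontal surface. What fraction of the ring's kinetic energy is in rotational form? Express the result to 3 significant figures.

fraction ≈ 0.500

The moment of inertia is MR², giving k ≡ I/(MR²) = 1.
Since ω = v/R, the translational part is ½Mv² and the rotational part is ½I(v/R)² = ½kMv²; the total is ½(1+k)Mv².
The rotational fraction is therefore k/(1+k) = 1/2 ≈ 0.500.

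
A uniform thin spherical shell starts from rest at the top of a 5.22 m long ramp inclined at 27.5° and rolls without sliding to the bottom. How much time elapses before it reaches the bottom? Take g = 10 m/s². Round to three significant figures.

t ≈ 1.94 s

Here I = (2/3)MR², so the shape factor k = I/(MR²) = 2/3.
Newton's second law down the slope: Mg sinθ − f = Ma. The torque equation fR = Iα (with α = a/R) gives f = kMa.
Hence a = g sinθ/(1+k) = 10×sin27.5°/1.667 = 2.77 m/s².
Starting from rest, L = ½at², so t = √(2L/a) = √(2×5.22/2.77) ≈ 1.94 s.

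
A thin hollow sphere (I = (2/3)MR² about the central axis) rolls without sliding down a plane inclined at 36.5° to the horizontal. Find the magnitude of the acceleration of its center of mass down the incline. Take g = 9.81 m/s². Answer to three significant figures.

a ≈ 3.50 m/s²

Here I = (2/3)MR², so the shape factor k = I/(MR²) = 2/3.
Translational: Mg sinθ − f = Ma. Rotational about the CM: fR = Iα = kMRa, so f = kMa.
Eliminating f: Mg sinθ = (1+k)Ma, so a = g sinθ/(1+k) = 9.81 × sin36.5° / 1.667 ≈ 3.50 m/s².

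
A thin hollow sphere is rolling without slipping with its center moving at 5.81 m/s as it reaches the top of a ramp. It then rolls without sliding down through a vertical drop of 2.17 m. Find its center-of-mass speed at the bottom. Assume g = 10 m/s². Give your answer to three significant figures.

v ≈ 7.73 m/s

With I = (2/3)MR², the ratio k = I/(MR²) is 2/3.
The rolling condition ω = v/R makes the rotational term ½I(v/R)² = ½kMv², so KE_total = ½(1+k)Mv² = (5/6)Mv².
Energy conservation: (5/6)Mv₀² + Mgh = (5/6)Mv², so v² = v₀² + 2gh/(1+k).
v = √(5.81² + 2×10×2.17/1.667) = √59.8 ≈ 7.73 m/s.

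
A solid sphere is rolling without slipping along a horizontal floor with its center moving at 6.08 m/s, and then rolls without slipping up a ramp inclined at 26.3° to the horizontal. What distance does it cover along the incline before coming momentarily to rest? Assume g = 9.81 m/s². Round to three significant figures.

d ≈ 5.95 m

With I = (2/5)MR², the ratio k = I/(MR²) is 0.4.
The rolling condition ω = v/R makes the rotational term ½I(v/R)² = ½kMv², so KE_total = ½(1+k)Mv² = (7/10)Mv².
Setting this equal to Mgh gives the vertical rise h = (1+k)v₀²/(2g) = 1.4×6.08²/(2×9.81) = 2.638 m.
Along the incline, d = h/sinθ = 2.638/sin26.3° ≈ 5.95 m.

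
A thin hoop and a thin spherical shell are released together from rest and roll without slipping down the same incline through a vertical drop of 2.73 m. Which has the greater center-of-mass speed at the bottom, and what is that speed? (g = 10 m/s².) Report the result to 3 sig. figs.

For rolling without slipping, Mgh = ½(1+k)Mv² where k = I/(MR²), so v = √(2gh/(1+k)).
Thin hoop: k = 1, giving v = √(2×10×2.73/2) = 5.225 m/s.
Thin spherical shell: k = 2/3, giving v = √(2×10×2.73/1.667) = 5.724 m/s.
The smaller k wins: the thin spherical shell, at ≈ 5.72 m/s.

the thin spherical shell, at v ≈ 5.72 m/s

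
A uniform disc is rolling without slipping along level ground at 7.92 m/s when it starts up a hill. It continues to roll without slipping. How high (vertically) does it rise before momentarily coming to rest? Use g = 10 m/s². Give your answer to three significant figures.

Here I = (1/2)MR², so the shape factor k = I/(MR²) = 0.5.
The rolling condition ω = v/R makes the rotational term ½I(v/R)² = ½kMv², so KE_total = ½(1+k)Mv² = (3/4)Mv².
At the top the kinetic energy is zero, so (3/4)Mv₀² = Mgh.
Thus h = (1+k)v₀²/(2g) = 1.5 × 7.92² / (2 × 10) ≈ 4.70 m.

h ≈ 4.70 m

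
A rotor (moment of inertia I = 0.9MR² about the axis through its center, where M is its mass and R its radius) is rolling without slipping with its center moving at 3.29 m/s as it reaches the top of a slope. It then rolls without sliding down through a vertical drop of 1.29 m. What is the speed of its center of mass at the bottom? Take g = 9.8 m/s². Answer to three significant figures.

v ≈ 4.91 m/s

Here I = 0.9MR², so the shape factor k = I/(MR²) = 0.9.
Rolling without slipping gives ω = v/R, so the total kinetic energy is ½Mv² + ½Iω² = ½(1+k)Mv² = (19/20)Mv².
Energy conservation: (19/20)Mv₀² + Mgh = (19/20)Mv², so v² = v₀² + 2gh/(1+k).
v = √(3.29² + 2×9.8×1.29/1.9) = √24.13 ≈ 4.91 m/s.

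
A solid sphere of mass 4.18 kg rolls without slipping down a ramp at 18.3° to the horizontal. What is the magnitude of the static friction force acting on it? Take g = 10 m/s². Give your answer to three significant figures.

Here I = (2/5)MR², so the shape factor k = I/(MR²) = 0.4.
Translational: Mg sinθ − f = Ma. Rotational about the CM: fR = Iα = kMRa, so f = kMa.
Combining, a = g sinθ/(1+k) and f = kMa = kMg sinθ/(1+k).
f = 0.4 × 4.18 × 10 × sin18.3° / 1.4 ≈ 3.75 N.

f ≈ 3.75 N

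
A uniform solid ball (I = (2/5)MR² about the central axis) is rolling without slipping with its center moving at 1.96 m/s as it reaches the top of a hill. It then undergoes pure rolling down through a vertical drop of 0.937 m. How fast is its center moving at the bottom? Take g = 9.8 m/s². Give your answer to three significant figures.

v ≈ 4.12 m/s

Here I = (2/5)MR², so the shape factor k = I/(MR²) = 0.4.
The rolling condition ω = v/R makes the rotational term ½I(v/R)² = ½kMv², so KE_total = ½(1+k)Mv² = (7/10)Mv².
Conserving energy between top and bottom: (7/10)Mv² = (7/10)Mv₀² + Mgh, hence v² = v₀² + 2gh/(1+k).
v = √(1.96² + 2×9.8×0.937/1.4) = √16.96 ≈ 4.12 m/s.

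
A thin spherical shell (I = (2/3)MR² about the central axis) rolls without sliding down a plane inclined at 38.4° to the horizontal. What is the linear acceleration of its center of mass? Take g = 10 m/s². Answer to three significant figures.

Here I = (2/3)MR², so the shape factor k = I/(MR²) = 2/3.
Translational: Mg sinθ − f = Ma. Rotational about the CM: fR = Iα = kMRa, so f = kMa.
Eliminating f: Mg sinθ = (1+k)Ma, so a = g sinθ/(1+k) = 10 × sin38.4° / 1.667 ≈ 3.73 m/s².

a ≈ 3.73 m/s²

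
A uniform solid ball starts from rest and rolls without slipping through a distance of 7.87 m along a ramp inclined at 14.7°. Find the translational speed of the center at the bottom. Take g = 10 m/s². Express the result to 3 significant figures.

v ≈ 5.34 m/s

The moment of inertia is (2/5)MR², giving k ≡ I/(MR²) = 0.4.
Pure rolling means v = ωR; then KE = ½Mv² + ½I(v/R)² = ½(1+k)Mv² = (7/10)Mv².
The vertical drop is h = L sinθ = 7.87 × sin14.7° = 1.997 m.
Energy conservation: Mgh = (7/10)Mv², so v = √(2gh/(1+k)) = √(2 × 10 × 1.997 / 1.4) ≈ 5.34 m/s.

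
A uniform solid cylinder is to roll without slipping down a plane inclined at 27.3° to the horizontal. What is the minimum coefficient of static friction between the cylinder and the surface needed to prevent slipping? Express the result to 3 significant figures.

The moment of inertia is (1/2)MR², giving k ≡ I/(MR²) = 0.5.
Along the incline Mg sinθ − f = Ma, and torque about the center fR = Iα = kMR²(a/R) gives f = kMa.
These give a = g sinθ/(1+k) and the required friction f = kMg sinθ/(1+k).
With N = Mg cosθ, the no-slip condition f ≤ μN gives μ_min = f/N = k tanθ/(1+k).
μ_min = 0.5 × tan27.3° / 1.5 ≈ 0.172.

μ_min ≈ 0.172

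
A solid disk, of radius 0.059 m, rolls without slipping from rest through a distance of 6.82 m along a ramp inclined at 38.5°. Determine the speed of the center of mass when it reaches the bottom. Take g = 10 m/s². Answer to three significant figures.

v ≈ 7.52 m/s

With I = (1/2)MR², the ratio k = I/(MR²) is 0.5.
The rolling condition ω = v/R makes the rotational term ½I(v/R)² = ½kMv², so KE_total = ½(1+k)Mv² = (3/4)Mv².
The vertical drop is h = L sinθ = 6.82 × sin38.5° = 4.246 m.
Setting Mgh = (3/4)Mv² gives v = √(2gh/(1+k)) = √(2·10·4.246/1.5) ≈ 7.52 m/s.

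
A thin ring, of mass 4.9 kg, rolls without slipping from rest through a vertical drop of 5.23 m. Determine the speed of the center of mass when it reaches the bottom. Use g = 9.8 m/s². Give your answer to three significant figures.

v ≈ 7.16 m/s

Here I = MR², so the shape factor k = I/(MR²) = 1.
Pure rolling means v = ωR; then KE = ½Mv² + ½I(v/R)² = ½(1+k)Mv² = Mv².
Energy conservation: Mgh = Mv², so v = √(2gh/(1+k)) = √(2 × 9.8 × 5.23 / 2) ≈ 7.16 m/s.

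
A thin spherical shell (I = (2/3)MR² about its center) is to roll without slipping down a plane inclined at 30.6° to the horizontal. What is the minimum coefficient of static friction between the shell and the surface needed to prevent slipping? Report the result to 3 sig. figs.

For this body I = (2/3)MR², i.e. k = I/(MR²) = 2/3.
Along the incline Mg sinθ − f = Ma, and torque about the center fR = Iα = kMR²(a/R) gives f = kMa.
These give a = g sinθ/(1+k) and the required friction f = kMg sinθ/(1+k).
With N = Mg cosθ, the no-slip condition f ≤ μN gives μ_min = f/N = k tanθ/(1+k).
μ_min = (2/3) × tan30.6° / 1.667 ≈ 0.237.

μ_min ≈ 0.237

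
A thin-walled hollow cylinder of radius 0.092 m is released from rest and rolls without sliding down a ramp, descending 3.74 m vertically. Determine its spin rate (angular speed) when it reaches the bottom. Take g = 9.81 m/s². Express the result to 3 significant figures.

Here I = MR², so the shape factor k = I/(MR²) = 1.
The rolling condition ω = v/R makes the rotational term ½I(v/R)² = ½kMv², so KE_total = ½(1+k)Mv² = Mv².
Energy conservation Mgh = ½(1+k)Mv² gives v = √(2gh/(1+k)) = √(2 × 9.81 × 3.74 / 2) = 6.057 m/s.
The angular speed follows from ω = v/R = 6.057/0.092 ≈ 65.8 rad/s.

ω ≈ 65.8 rad/s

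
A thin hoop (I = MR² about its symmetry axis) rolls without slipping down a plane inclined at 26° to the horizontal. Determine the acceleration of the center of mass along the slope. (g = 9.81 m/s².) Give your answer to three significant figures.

For this body I = MR², i.e. k = I/(MR²) = 1.
Along the incline Mg sinθ − f = Ma, and torque about the center fR = Iα = kMR²(a/R) gives f = kMa.
Eliminating f: Mg sinθ = (1+k)Ma, so a = g sinθ/(1+k) = 9.81 × sin26° / 2 ≈ 2.15 m/s².

a ≈ 2.15 m/s²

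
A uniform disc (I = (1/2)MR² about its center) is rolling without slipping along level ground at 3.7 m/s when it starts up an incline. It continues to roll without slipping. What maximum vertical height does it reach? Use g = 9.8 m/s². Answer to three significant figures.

h ≈ 1.05 m

With I = (1/2)MR², the ratio k = I/(MR²) is 0.5.
Rolling without slipping gives ω = v/R, so the total kinetic energy is ½Mv² + ½Iω² = ½(1+k)Mv² = (3/4)Mv².
At the top the kinetic energy is zero, so (3/4)Mv₀² = Mgh.
Thus h = (1+k)v₀²/(2g) = 1.5 × 3.7² / (2 × 9.8) ≈ 1.05 m.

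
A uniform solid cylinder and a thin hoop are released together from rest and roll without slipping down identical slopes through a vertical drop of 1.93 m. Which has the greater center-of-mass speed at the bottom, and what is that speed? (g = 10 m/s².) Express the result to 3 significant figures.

the uniform solid cylinder, at v ≈ 5.07 m/s

For rolling without slipping, Mgh = ½(1+k)Mv² where k = I/(MR²), so v = √(2gh/(1+k)).
Uniform solid cylinder: k = 0.5, giving v = √(2×10×1.93/1.5) = 5.073 m/s.
Thin hoop: k = 1, giving v = √(2×10×1.93/2) = 4.393 m/s.
The smaller k wins: the uniform solid cylinder, at ≈ 5.07 m/s.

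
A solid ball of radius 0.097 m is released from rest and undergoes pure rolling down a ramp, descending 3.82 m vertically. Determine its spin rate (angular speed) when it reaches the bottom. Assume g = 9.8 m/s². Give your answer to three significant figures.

ω ≈ 75.4 rad/s

Here I = (2/5)MR², so the shape factor k = I/(MR²) = 0.4.
The rolling condition ω = v/R makes the rotational term ½I(v/R)² = ½kMv², so KE_total = ½(1+k)Mv² = (7/10)Mv².
Energy conservation Mgh = ½(1+k)Mv² gives v = √(2gh/(1+k)) = √(2 × 9.8 × 3.82 / 1.4) = 7.313 m/s.
The angular speed follows from ω = v/R = 7.313/0.097 ≈ 75.4 rad/s.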